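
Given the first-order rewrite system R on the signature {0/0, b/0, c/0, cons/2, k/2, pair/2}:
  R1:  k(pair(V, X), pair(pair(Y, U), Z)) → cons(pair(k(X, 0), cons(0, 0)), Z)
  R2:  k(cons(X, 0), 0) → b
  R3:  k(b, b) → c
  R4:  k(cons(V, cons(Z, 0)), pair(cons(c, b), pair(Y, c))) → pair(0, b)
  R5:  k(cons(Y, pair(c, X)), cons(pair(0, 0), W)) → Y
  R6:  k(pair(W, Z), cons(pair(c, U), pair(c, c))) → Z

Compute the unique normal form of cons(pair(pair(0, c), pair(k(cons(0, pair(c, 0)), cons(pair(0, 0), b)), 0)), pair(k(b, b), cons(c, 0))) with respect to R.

1. cons(pair(pair(0, c), pair(k(cons(0, pair(c, 0)), cons(pair(0, 0), b)), 0)), pair(k(b, b), cons(c, 0)))  →  cons(pair(pair(0, c), pair(0, 0)), pair(k(b, b), cons(c, 0)))   [R5 at 1.2.1]
2. cons(pair(pair(0, c), pair(0, 0)), pair(k(b, b), cons(c, 0)))  →  cons(pair(pair(0, c), pair(0, 0)), pair(c, cons(c, 0)))   [R3 at 2.1]

cons(pair(pair(0, c), pair(0, 0)), pair(c, cons(c, 0)))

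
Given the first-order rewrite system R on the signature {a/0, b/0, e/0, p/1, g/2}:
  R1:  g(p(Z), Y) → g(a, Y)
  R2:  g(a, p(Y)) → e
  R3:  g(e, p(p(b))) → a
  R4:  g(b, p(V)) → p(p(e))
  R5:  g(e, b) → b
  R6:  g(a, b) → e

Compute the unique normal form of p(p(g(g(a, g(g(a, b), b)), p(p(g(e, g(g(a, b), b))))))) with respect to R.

p(p(a))

1. p(p(g(g(a, g(g(a, b), b)), p(p(g(e, g(g(a, b), b)))))))  →  p(p(g(g(a, g(e, b)), p(p(g(e, g(g(a, b), b)))))))   [R6 at 1.1.1.2.1]
2. p(p(g(g(a, g(e, b)), p(p(g(e, g(g(a, b), b)))))))  →  p(p(g(g(a, b), p(p(g(e, g(g(a, b), b)))))))   [R5 at 1.1.1.2]
3. p(p(g(g(a, b), p(p(g(e, g(g(a, b), b)))))))  →  p(p(g(e, p(p(g(e, g(g(a, b), b)))))))   [R6 at 1.1.1]
4. p(p(g(e, p(p(g(e, g(g(a, b), b)))))))  →  p(p(g(e, p(p(g(e, g(e, b)))))))   [R6 at 1.1.2.1.1.2.1]
5. p(p(g(e, p(p(g(e, g(e, b)))))))  →  p(p(g(e, p(p(g(e, b))))))   [R5 at 1.1.2.1.1.2]
6. p(p(g(e, p(p(g(e, b))))))  →  p(p(g(e, p(p(b)))))   [R5 at 1.1.2.1.1]
7. p(p(g(e, p(p(b)))))  →  p(p(a))   [R3 at 1.1]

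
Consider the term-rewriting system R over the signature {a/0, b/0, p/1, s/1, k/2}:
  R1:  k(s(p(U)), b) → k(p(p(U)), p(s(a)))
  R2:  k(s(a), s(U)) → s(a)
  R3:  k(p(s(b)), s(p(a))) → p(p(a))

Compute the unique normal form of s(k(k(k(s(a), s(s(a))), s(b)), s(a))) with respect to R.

s(s(a))

1. s(k(k(k(s(a), s(s(a))), s(b)), s(a)))  →  s(k(k(s(a), s(b)), s(a)))   [R2 at 1.1.1]
2. s(k(k(s(a), s(b)), s(a)))  →  s(k(s(a), s(a)))   [R2 at 1.1]
3. s(k(s(a), s(a)))  →  s(s(a))   [R2 at 1]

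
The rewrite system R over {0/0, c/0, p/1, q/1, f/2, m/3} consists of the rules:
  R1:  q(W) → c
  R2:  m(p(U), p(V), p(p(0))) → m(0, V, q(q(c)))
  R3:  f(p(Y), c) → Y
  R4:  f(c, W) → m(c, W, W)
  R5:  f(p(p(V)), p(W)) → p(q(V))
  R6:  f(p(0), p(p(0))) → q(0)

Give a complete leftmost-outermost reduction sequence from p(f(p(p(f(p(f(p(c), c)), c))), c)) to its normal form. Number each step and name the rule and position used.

p(p(c))

1. p(f(p(p(f(p(f(p(c), c)), c))), c))  →  p(p(f(p(f(p(c), c)), c)))   [R3 at 1]
2. p(p(f(p(f(p(c), c)), c)))  →  p(p(f(p(c), c)))   [R3 at 1.1]
3. p(p(f(p(c), c)))  →  p(p(c))   [R3 at 1.1]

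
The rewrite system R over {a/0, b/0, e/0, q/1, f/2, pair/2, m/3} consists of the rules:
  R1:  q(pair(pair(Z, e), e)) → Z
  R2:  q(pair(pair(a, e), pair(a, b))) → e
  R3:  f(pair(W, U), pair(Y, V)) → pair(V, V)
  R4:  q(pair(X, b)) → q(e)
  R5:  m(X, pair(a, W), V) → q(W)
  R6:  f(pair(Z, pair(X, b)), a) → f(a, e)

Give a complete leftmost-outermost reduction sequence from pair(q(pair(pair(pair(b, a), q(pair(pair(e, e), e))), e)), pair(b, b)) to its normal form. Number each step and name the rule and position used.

pair(pair(b, a), pair(b, b))

1. pair(q(pair(pair(pair(b, a), q(pair(pair(e, e), e))), e)), pair(b, b))  →  pair(q(pair(pair(pair(b, a), e), e)), pair(b, b))   [R1 at 1.1.1.2]
2. pair(q(pair(pair(pair(b, a), e), e)), pair(b, b))  →  pair(pair(b, a), pair(b, b))   [R1 at 1]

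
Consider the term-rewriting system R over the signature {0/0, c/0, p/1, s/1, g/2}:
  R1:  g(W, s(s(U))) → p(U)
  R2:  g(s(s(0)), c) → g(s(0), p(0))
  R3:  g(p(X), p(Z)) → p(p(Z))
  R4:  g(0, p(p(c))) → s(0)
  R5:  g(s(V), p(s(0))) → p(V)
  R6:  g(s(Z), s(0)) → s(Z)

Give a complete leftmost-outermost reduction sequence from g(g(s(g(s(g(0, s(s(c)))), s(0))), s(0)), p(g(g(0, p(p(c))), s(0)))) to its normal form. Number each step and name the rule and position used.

1. g(g(s(g(s(g(0, s(s(c)))), s(0))), s(0)), p(g(g(0, p(p(c))), s(0))))  →  g(s(g(s(g(0, s(s(c)))), s(0))), p(g(g(0, p(p(c))), s(0))))   [R6 at 1]
2. g(s(g(s(g(0, s(s(c)))), s(0))), p(g(g(0, p(p(c))), s(0))))  →  g(s(s(g(0, s(s(c))))), p(g(g(0, p(p(c))), s(0))))   [R6 at 1.1]
3. g(s(s(g(0, s(s(c))))), p(g(g(0, p(p(c))), s(0))))  →  g(s(s(p(c))), p(g(g(0, p(p(c))), s(0))))   [R1 at 1.1.1]
4. g(s(s(p(c))), p(g(g(0, p(p(c))), s(0))))  →  g(s(s(p(c))), p(g(s(0), s(0))))   [R4 at 2.1.1]
5. g(s(s(p(c))), p(g(s(0), s(0))))  →  g(s(s(p(c))), p(s(0)))   [R6 at 2.1]
6. g(s(s(p(c))), p(s(0)))  →  p(s(p(c)))   [R5 at ε]

p(s(p(c)))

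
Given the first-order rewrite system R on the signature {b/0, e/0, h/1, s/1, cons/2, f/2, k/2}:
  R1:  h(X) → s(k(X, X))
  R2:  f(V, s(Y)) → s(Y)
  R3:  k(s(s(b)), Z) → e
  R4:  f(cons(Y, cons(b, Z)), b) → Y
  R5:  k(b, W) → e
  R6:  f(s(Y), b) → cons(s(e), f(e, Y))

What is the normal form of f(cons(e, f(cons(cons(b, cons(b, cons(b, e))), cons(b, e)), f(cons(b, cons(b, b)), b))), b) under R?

e

1. f(cons(e, f(cons(cons(b, cons(b, cons(b, e))), cons(b, e)), f(cons(b, cons(b, b)), b))), b)  →  f(cons(e, f(cons(cons(b, cons(b, cons(b, e))), cons(b, e)), b)), b)   [R4 at 1.2.2]
2. f(cons(e, f(cons(cons(b, cons(b, cons(b, e))), cons(b, e)), b)), b)  →  f(cons(e, cons(b, cons(b, cons(b, e)))), b)   [R4 at 1.2]
3. f(cons(e, cons(b, cons(b, cons(b, e)))), b)  →  e   [R4 at ε]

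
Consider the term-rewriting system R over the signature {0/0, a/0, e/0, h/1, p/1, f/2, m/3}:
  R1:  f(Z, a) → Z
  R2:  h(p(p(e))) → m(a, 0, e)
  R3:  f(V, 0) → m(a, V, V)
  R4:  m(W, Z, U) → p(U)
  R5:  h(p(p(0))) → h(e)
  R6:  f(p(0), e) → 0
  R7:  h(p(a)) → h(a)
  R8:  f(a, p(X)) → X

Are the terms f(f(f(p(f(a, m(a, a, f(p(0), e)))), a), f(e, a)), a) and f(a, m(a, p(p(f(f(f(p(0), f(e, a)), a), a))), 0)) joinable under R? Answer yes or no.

Reduce t₁ = f(f(f(p(f(a, m(a, a, f(p(0), e)))), a), f(e, a)), a):
1. f(f(f(p(f(a, m(a, a, f(p(0), e)))), a), f(e, a)), a)  →  f(f(p(f(a, m(a, a, f(p(0), e)))), a), f(e, a))   [R1 at ε]
2. f(f(p(f(a, m(a, a, f(p(0), e)))), a), f(e, a))  →  f(p(f(a, m(a, a, f(p(0), e)))), f(e, a))   [R1 at 1]
3. f(p(f(a, m(a, a, f(p(0), e)))), f(e, a))  →  f(p(f(a, p(f(p(0), e)))), f(e, a))   [R4 at 1.1.2]
4. f(p(f(a, p(f(p(0), e)))), f(e, a))  →  f(p(f(p(0), e)), f(e, a))   [R8 at 1.1]
5. f(p(f(p(0), e)), f(e, a))  →  f(p(0), f(e, a))   [R6 at 1.1]
6. f(p(0), f(e, a))  →  f(p(0), e)   [R1 at 2]
7. f(p(0), e)  →  0   [R6 at ε]

Reduce t₂ = f(a, m(a, p(p(f(f(f(p(0), f(e, a)), a), a))), 0)):
1. f(a, m(a, p(p(f(f(f(p(0), f(e, a)), a), a))), 0))  →  f(a, p(0))   [R4 at 2]
2. f(a, p(0))  →  0   [R8 at ε]

yes — NF(t₁) = 0, NF(t₂) = 0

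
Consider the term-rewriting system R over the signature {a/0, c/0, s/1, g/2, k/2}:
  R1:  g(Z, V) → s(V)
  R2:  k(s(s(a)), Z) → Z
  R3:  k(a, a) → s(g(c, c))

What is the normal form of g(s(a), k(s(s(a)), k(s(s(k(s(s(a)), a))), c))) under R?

s(c)

1. g(s(a), k(s(s(a)), k(s(s(k(s(s(a)), a))), c)))  →  s(k(s(s(a)), k(s(s(k(s(s(a)), a))), c)))   [R1 at ε]
2. s(k(s(s(a)), k(s(s(k(s(s(a)), a))), c)))  →  s(k(s(s(k(s(s(a)), a))), c))   [R2 at 1]
3. s(k(s(s(k(s(s(a)), a))), c))  →  s(k(s(s(a)), c))   [R2 at 1.1.1.1]
4. s(k(s(s(a)), c))  →  s(c)   [R2 at 1]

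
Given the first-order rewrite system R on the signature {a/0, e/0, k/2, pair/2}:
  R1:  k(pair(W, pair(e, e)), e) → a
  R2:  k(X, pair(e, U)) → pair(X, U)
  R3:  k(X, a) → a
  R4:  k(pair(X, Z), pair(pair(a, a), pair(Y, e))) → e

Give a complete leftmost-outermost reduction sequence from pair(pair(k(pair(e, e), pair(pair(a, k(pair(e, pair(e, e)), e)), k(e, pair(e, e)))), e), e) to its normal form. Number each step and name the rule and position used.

pair(pair(e, e), e)

1. pair(pair(k(pair(e, e), pair(pair(a, k(pair(e, pair(e, e)), e)), k(e, pair(e, e)))), e), e)  →  pair(pair(k(pair(e, e), pair(pair(a, a), k(e, pair(e, e)))), e), e)   [R1 at 1.1.2.1.2]
2. pair(pair(k(pair(e, e), pair(pair(a, a), k(e, pair(e, e)))), e), e)  →  pair(pair(k(pair(e, e), pair(pair(a, a), pair(e, e))), e), e)   [R2 at 1.1.2.2]
3. pair(pair(k(pair(e, e), pair(pair(a, a), pair(e, e))), e), e)  →  pair(pair(e, e), e)   [R4 at 1.1]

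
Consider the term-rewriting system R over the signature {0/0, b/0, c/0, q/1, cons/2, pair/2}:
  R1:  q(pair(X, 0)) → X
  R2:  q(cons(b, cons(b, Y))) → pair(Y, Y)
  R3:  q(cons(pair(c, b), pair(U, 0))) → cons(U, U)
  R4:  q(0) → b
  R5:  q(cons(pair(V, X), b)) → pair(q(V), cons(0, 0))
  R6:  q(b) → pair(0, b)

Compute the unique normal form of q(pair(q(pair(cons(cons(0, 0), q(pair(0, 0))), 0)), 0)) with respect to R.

1. q(pair(q(pair(cons(cons(0, 0), q(pair(0, 0))), 0)), 0))  →  q(pair(cons(cons(0, 0), q(pair(0, 0))), 0))   [R1 at ε]
2. q(pair(cons(cons(0, 0), q(pair(0, 0))), 0))  →  cons(cons(0, 0), q(pair(0, 0)))   [R1 at ε]
3. cons(cons(0, 0), q(pair(0, 0)))  →  cons(cons(0, 0), 0)   [R1 at 2]

cons(cons(0, 0), 0)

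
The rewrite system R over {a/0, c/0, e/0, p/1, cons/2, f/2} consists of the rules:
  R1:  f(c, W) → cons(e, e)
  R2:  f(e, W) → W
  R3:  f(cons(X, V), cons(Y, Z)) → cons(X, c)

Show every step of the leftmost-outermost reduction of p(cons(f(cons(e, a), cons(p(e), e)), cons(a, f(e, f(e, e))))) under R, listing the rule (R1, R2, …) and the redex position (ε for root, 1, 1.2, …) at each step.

1. p(cons(f(cons(e, a), cons(p(e), e)), cons(a, f(e, f(e, e)))))  →  p(cons(cons(e, c), cons(a, f(e, f(e, e)))))   [R3 at 1.1]
2. p(cons(cons(e, c), cons(a, f(e, f(e, e)))))  →  p(cons(cons(e, c), cons(a, f(e, e))))   [R2 at 1.2.2]
3. p(cons(cons(e, c), cons(a, f(e, e))))  →  p(cons(cons(e, c), cons(a, e)))   [R2 at 1.2.2]

p(cons(cons(e, c), cons(a, e)))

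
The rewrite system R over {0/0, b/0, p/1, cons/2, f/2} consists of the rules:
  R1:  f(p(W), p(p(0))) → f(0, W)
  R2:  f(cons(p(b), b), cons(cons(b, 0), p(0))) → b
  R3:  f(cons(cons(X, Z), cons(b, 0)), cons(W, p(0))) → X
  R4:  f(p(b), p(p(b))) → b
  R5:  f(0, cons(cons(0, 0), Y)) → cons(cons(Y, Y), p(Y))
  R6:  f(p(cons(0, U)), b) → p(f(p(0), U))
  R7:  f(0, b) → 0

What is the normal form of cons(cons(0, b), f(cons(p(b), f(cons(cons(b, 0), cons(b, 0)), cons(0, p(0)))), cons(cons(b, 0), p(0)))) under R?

cons(cons(0, b), b)

1. cons(cons(0, b), f(cons(p(b), f(cons(cons(b, 0), cons(b, 0)), cons(0, p(0)))), cons(cons(b, 0), p(0))))  →  cons(cons(0, b), f(cons(p(b), b), cons(cons(b, 0), p(0))))   [R3 at 2.1.2]
2. cons(cons(0, b), f(cons(p(b), b), cons(cons(b, 0), p(0))))  →  cons(cons(0, b), b)   [R2 at 2]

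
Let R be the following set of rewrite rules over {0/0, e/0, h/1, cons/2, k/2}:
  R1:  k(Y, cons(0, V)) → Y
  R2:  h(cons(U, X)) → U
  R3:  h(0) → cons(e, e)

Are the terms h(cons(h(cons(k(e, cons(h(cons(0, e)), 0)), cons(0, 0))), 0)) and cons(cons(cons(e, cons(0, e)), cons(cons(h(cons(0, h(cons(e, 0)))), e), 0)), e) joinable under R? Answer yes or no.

Reduce t₁ = h(cons(h(cons(k(e, cons(h(cons(0, e)), 0)), cons(0, 0))), 0)):
1. h(cons(h(cons(k(e, cons(h(cons(0, e)), 0)), cons(0, 0))), 0))  →  h(cons(k(e, cons(h(cons(0, e)), 0)), cons(0, 0)))   [R2 at ε]
2. h(cons(k(e, cons(h(cons(0, e)), 0)), cons(0, 0)))  →  k(e, cons(h(cons(0, e)), 0))   [R2 at ε]
3. k(e, cons(h(cons(0, e)), 0))  →  k(e, cons(0, 0))   [R2 at 2.1]
4. k(e, cons(0, 0))  →  e   [R1 at ε]

Reduce t₂ = cons(cons(cons(e, cons(0, e)), cons(cons(h(cons(0, h(cons(e, 0)))), e), 0)), e):
1. cons(cons(cons(e, cons(0, e)), cons(cons(h(cons(0, h(cons(e, 0)))), e), 0)), e)  →  cons(cons(cons(e, cons(0, e)), cons(cons(0, e), 0)), e)   [R2 at 1.2.1.1]

no — NF(t₁) = e, NF(t₂) = cons(cons(cons(e, cons(0, e)), cons(cons(0, e), 0)), e)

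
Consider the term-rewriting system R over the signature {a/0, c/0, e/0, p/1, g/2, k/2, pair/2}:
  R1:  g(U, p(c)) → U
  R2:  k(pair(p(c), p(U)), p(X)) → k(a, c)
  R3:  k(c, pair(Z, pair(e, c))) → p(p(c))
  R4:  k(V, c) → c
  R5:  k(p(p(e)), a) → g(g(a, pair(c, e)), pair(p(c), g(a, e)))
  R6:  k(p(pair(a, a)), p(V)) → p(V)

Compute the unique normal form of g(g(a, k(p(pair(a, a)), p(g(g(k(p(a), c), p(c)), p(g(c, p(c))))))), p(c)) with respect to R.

a

1. g(g(a, k(p(pair(a, a)), p(g(g(k(p(a), c), p(c)), p(g(c, p(c))))))), p(c))  →  g(a, k(p(pair(a, a)), p(g(g(k(p(a), c), p(c)), p(g(c, p(c)))))))   [R1 at ε]
2. g(a, k(p(pair(a, a)), p(g(g(k(p(a), c), p(c)), p(g(c, p(c)))))))  →  g(a, p(g(g(k(p(a), c), p(c)), p(g(c, p(c))))))   [R6 at 2]
3. g(a, p(g(g(k(p(a), c), p(c)), p(g(c, p(c))))))  →  g(a, p(g(k(p(a), c), p(g(c, p(c))))))   [R1 at 2.1.1]
4. g(a, p(g(k(p(a), c), p(g(c, p(c))))))  →  g(a, p(g(c, p(g(c, p(c))))))   [R4 at 2.1.1]
5. g(a, p(g(c, p(g(c, p(c))))))  →  g(a, p(g(c, p(c))))   [R1 at 2.1.2.1]
6. g(a, p(g(c, p(c))))  →  g(a, p(c))   [R1 at 2.1]
7. g(a, p(c))  →  a   [R1 at ε]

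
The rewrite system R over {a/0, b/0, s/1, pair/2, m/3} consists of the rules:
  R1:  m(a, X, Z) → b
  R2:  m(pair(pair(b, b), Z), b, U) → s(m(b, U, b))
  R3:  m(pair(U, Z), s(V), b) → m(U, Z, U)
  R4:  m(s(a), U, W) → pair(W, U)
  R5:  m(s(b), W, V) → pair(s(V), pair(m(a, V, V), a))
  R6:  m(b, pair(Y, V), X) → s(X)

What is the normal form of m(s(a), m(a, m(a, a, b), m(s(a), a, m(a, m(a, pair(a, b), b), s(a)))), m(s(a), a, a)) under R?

1. m(s(a), m(a, m(a, a, b), m(s(a), a, m(a, m(a, pair(a, b), b), s(a)))), m(s(a), a, a))  →  pair(m(s(a), a, a), m(a, m(a, a, b), m(s(a), a, m(a, m(a, pair(a, b), b), s(a)))))   [R4 at ε]
2. pair(m(s(a), a, a), m(a, m(a, a, b), m(s(a), a, m(a, m(a, pair(a, b), b), s(a)))))  →  pair(pair(a, a), m(a, m(a, a, b), m(s(a), a, m(a, m(a, pair(a, b), b), s(a)))))   [R4 at 1]
3. pair(pair(a, a), m(a, m(a, a, b), m(s(a), a, m(a, m(a, pair(a, b), b), s(a)))))  →  pair(pair(a, a), b)   [R1 at 2]

pair(pair(a, a), b)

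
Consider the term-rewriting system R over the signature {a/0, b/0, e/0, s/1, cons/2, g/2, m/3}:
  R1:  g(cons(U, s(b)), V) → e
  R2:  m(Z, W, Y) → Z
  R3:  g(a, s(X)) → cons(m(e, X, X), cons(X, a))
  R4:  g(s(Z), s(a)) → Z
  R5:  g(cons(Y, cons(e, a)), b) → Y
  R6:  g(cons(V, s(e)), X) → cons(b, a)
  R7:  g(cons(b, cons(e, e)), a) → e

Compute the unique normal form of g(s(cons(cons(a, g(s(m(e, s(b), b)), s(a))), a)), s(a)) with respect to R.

cons(cons(a, e), a)

1. g(s(cons(cons(a, g(s(m(e, s(b), b)), s(a))), a)), s(a))  →  cons(cons(a, g(s(m(e, s(b), b)), s(a))), a)   [R4 at ε]
2. cons(cons(a, g(s(m(e, s(b), b)), s(a))), a)  →  cons(cons(a, m(e, s(b), b)), a)   [R4 at 1.2]
3. cons(cons(a, m(e, s(b), b)), a)  →  cons(cons(a, e), a)   [R2 at 1.2]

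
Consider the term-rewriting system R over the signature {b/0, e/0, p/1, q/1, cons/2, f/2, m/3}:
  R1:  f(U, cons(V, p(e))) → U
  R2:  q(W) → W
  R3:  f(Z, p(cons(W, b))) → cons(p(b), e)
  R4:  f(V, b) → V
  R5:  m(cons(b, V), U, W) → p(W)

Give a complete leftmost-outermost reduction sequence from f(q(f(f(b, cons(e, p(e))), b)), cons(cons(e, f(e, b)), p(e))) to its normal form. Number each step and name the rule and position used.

b

1. f(q(f(f(b, cons(e, p(e))), b)), cons(cons(e, f(e, b)), p(e)))  →  q(f(f(b, cons(e, p(e))), b))   [R1 at ε]
2. q(f(f(b, cons(e, p(e))), b))  →  f(f(b, cons(e, p(e))), b)   [R2 at ε]
3. f(f(b, cons(e, p(e))), b)  →  f(b, cons(e, p(e)))   [R4 at ε]
4. f(b, cons(e, p(e)))  →  b   [R1 at ε]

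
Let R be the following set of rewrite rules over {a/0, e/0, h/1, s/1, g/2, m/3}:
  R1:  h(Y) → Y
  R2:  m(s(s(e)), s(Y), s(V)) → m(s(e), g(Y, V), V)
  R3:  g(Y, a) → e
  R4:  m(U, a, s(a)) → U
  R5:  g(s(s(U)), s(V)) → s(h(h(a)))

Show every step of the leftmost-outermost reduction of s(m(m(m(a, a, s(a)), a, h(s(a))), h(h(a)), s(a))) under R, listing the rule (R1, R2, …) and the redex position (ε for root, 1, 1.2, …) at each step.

1. s(m(m(m(a, a, s(a)), a, h(s(a))), h(h(a)), s(a)))  →  s(m(m(a, a, h(s(a))), h(h(a)), s(a)))   [R4 at 1.1.1]
2. s(m(m(a, a, h(s(a))), h(h(a)), s(a)))  →  s(m(m(a, a, s(a)), h(h(a)), s(a)))   [R1 at 1.1.3]
3. s(m(m(a, a, s(a)), h(h(a)), s(a)))  →  s(m(a, h(h(a)), s(a)))   [R4 at 1.1]
4. s(m(a, h(h(a)), s(a)))  →  s(m(a, h(a), s(a)))   [R1 at 1.2]
5. s(m(a, h(a), s(a)))  →  s(m(a, a, s(a)))   [R1 at 1.2]
6. s(m(a, a, s(a)))  →  s(a)   [R4 at 1]

s(a)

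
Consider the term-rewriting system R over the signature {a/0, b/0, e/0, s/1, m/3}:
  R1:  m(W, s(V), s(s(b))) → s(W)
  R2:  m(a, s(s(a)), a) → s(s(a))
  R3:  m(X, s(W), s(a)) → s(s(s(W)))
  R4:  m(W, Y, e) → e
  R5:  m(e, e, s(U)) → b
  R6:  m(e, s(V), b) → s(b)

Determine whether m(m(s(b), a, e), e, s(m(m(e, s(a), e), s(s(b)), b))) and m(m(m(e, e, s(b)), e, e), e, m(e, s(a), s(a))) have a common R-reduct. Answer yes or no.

yes — NF(t₁) = b, NF(t₂) = b

Reduce t₁ = m(m(s(b), a, e), e, s(m(m(e, s(a), e), s(s(b)), b))):
1. m(m(s(b), a, e), e, s(m(m(e, s(a), e), s(s(b)), b)))  →  m(e, e, s(m(m(e, s(a), e), s(s(b)), b)))   [R4 at 1]
2. m(e, e, s(m(m(e, s(a), e), s(s(b)), b)))  →  b   [R5 at ε]

Reduce t₂ = m(m(m(e, e, s(b)), e, e), e, m(e, s(a), s(a))):
1. m(m(m(e, e, s(b)), e, e), e, m(e, s(a), s(a)))  →  m(e, e, m(e, s(a), s(a)))   [R4 at 1]
2. m(e, e, m(e, s(a), s(a)))  →  m(e, e, s(s(s(a))))   [R3 at 3]
3. m(e, e, s(s(s(a))))  →  b   [R5 at ε]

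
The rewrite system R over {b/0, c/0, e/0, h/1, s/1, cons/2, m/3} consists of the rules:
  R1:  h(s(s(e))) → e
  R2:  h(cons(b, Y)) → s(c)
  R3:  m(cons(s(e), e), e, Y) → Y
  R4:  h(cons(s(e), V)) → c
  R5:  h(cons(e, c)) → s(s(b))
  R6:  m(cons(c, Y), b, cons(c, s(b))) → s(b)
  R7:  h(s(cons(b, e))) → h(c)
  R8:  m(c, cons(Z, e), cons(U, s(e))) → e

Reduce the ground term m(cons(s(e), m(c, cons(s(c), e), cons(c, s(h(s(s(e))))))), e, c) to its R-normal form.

1. m(cons(s(e), m(c, cons(s(c), e), cons(c, s(h(s(s(e))))))), e, c)  →  m(cons(s(e), m(c, cons(s(c), e), cons(c, s(e)))), e, c)   [R1 at 1.2.3.2.1]
2. m(cons(s(e), m(c, cons(s(c), e), cons(c, s(e)))), e, c)  →  m(cons(s(e), e), e, c)   [R8 at 1.2]
3. m(cons(s(e), e), e, c)  →  c   [R3 at ε]

c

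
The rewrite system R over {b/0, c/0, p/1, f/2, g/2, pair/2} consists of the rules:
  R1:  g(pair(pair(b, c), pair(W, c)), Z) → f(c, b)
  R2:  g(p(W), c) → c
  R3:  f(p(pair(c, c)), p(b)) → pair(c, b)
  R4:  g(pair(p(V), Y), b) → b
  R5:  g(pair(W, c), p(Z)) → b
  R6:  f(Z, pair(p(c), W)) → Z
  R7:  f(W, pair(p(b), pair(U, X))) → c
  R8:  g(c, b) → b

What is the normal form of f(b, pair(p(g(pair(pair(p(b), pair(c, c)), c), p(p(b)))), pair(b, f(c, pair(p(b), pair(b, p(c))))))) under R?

c

1. f(b, pair(p(g(pair(pair(p(b), pair(c, c)), c), p(p(b)))), pair(b, f(c, pair(p(b), pair(b, p(c)))))))  →  f(b, pair(p(b), pair(b, f(c, pair(p(b), pair(b, p(c)))))))   [R5 at 2.1.1]
2. f(b, pair(p(b), pair(b, f(c, pair(p(b), pair(b, p(c)))))))  →  c   [R7 at ε]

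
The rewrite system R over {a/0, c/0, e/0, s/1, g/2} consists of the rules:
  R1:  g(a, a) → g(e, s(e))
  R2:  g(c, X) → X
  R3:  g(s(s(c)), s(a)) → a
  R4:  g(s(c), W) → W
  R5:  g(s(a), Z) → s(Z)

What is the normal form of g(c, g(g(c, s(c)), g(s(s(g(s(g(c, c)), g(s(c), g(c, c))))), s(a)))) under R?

1. g(c, g(g(c, s(c)), g(s(s(g(s(g(c, c)), g(s(c), g(c, c))))), s(a))))  →  g(g(c, s(c)), g(s(s(g(s(g(c, c)), g(s(c), g(c, c))))), s(a)))   [R2 at ε]
2. g(g(c, s(c)), g(s(s(g(s(g(c, c)), g(s(c), g(c, c))))), s(a)))  →  g(s(c), g(s(s(g(s(g(c, c)), g(s(c), g(c, c))))), s(a)))   [R2 at 1]
3. g(s(c), g(s(s(g(s(g(c, c)), g(s(c), g(c, c))))), s(a)))  →  g(s(s(g(s(g(c, c)), g(s(c), g(c, c))))), s(a))   [R4 at ε]
4. g(s(s(g(s(g(c, c)), g(s(c), g(c, c))))), s(a))  →  g(s(s(g(s(c), g(s(c), g(c, c))))), s(a))   [R2 at 1.1.1.1.1]
5. g(s(s(g(s(c), g(s(c), g(c, c))))), s(a))  →  g(s(s(g(s(c), g(c, c)))), s(a))   [R4 at 1.1.1]
6. g(s(s(g(s(c), g(c, c)))), s(a))  →  g(s(s(g(c, c))), s(a))   [R4 at 1.1.1]
7. g(s(s(g(c, c))), s(a))  →  g(s(s(c)), s(a))   [R2 at 1.1.1]
8. g(s(s(c)), s(a))  →  a   [R3 at ε]

a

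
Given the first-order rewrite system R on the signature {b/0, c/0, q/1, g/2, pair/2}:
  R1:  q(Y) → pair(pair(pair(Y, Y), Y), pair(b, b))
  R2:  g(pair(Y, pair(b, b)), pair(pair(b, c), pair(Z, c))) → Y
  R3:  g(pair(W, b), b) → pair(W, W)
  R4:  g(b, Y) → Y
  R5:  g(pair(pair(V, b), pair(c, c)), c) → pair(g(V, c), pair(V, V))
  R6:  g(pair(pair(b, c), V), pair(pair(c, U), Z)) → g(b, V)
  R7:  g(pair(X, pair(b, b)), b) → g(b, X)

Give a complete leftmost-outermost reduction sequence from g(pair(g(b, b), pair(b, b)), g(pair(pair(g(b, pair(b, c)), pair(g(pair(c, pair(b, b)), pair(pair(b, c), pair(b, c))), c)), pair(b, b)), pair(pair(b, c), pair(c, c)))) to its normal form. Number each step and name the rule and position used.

b

1. g(pair(g(b, b), pair(b, b)), g(pair(pair(g(b, pair(b, c)), pair(g(pair(c, pair(b, b)), pair(pair(b, c), pair(b, c))), c)), pair(b, b)), pair(pair(b, c), pair(c, c))))  →  g(pair(b, pair(b, b)), g(pair(pair(g(b, pair(b, c)), pair(g(pair(c, pair(b, b)), pair(pair(b, c), pair(b, c))), c)), pair(b, b)), pair(pair(b, c), pair(c, c))))   [R4 at 1.1]
2. g(pair(b, pair(b, b)), g(pair(pair(g(b, pair(b, c)), pair(g(pair(c, pair(b, b)), pair(pair(b, c), pair(b, c))), c)), pair(b, b)), pair(pair(b, c), pair(c, c))))  →  g(pair(b, pair(b, b)), pair(g(b, pair(b, c)), pair(g(pair(c, pair(b, b)), pair(pair(b, c), pair(b, c))), c)))   [R2 at 2]
3. g(pair(b, pair(b, b)), pair(g(b, pair(b, c)), pair(g(pair(c, pair(b, b)), pair(pair(b, c), pair(b, c))), c)))  →  g(pair(b, pair(b, b)), pair(pair(b, c), pair(g(pair(c, pair(b, b)), pair(pair(b, c), pair(b, c))), c)))   [R4 at 2.1]
4. g(pair(b, pair(b, b)), pair(pair(b, c), pair(g(pair(c, pair(b, b)), pair(pair(b, c), pair(b, c))), c)))  →  b   [R2 at ε]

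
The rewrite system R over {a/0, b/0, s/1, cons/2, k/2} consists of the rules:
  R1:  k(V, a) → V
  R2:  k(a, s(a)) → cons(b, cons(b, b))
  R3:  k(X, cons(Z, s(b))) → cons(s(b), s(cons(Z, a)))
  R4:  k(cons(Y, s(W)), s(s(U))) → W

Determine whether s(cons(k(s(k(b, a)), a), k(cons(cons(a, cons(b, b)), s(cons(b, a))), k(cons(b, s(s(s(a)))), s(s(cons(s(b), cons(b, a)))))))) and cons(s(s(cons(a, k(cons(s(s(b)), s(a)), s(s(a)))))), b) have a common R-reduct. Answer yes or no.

Reduce t₁ = s(cons(k(s(k(b, a)), a), k(cons(cons(a, cons(b, b)), s(cons(b, a))), k(cons(b, s(s(s(a)))), s(s(cons(s(b), cons(b, a)))))))):
1. s(cons(k(s(k(b, a)), a), k(cons(cons(a, cons(b, b)), s(cons(b, a))), k(cons(b, s(s(s(a)))), s(s(cons(s(b), cons(b, a))))))))  →  s(cons(s(k(b, a)), k(cons(cons(a, cons(b, b)), s(cons(b, a))), k(cons(b, s(s(s(a)))), s(s(cons(s(b), cons(b, a))))))))   [R1 at 1.1]
2. s(cons(s(k(b, a)), k(cons(cons(a, cons(b, b)), s(cons(b, a))), k(cons(b, s(s(s(a)))), s(s(cons(s(b), cons(b, a))))))))  →  s(cons(s(b), k(cons(cons(a, cons(b, b)), s(cons(b, a))), k(cons(b, s(s(s(a)))), s(s(cons(s(b), cons(b, a))))))))   [R1 at 1.1.1]
3. s(cons(s(b), k(cons(cons(a, cons(b, b)), s(cons(b, a))), k(cons(b, s(s(s(a)))), s(s(cons(s(b), cons(b, a))))))))  →  s(cons(s(b), k(cons(cons(a, cons(b, b)), s(cons(b, a))), s(s(a)))))   [R4 at 1.2.2]
4. s(cons(s(b), k(cons(cons(a, cons(b, b)), s(cons(b, a))), s(s(a)))))  →  s(cons(s(b), cons(b, a)))   [R4 at 1.2]

Reduce t₂ = cons(s(s(cons(a, k(cons(s(s(b)), s(a)), s(s(a)))))), b):
1. cons(s(s(cons(a, k(cons(s(s(b)), s(a)), s(s(a)))))), b)  →  cons(s(s(cons(a, a))), b)   [R4 at 1.1.1.2]

no — NF(t₁) = s(cons(s(b), cons(b, a))), NF(t₂) = cons(s(s(cons(a, a))), b)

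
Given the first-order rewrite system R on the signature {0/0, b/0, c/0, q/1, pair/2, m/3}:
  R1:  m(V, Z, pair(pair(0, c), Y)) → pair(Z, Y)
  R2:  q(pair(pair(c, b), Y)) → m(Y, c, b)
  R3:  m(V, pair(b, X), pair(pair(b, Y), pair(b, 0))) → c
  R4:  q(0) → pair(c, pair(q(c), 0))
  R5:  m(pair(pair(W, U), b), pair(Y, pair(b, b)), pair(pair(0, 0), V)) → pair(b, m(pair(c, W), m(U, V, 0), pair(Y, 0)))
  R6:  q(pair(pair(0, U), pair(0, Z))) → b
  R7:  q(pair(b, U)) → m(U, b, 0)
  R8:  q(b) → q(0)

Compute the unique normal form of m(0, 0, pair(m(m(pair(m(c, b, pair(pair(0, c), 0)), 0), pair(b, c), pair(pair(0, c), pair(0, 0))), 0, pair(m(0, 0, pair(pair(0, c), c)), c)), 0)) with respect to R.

pair(0, 0)

1. m(0, 0, pair(m(m(pair(m(c, b, pair(pair(0, c), 0)), 0), pair(b, c), pair(pair(0, c), pair(0, 0))), 0, pair(m(0, 0, pair(pair(0, c), c)), c)), 0))  →  m(0, 0, pair(m(pair(pair(b, c), pair(0, 0)), 0, pair(m(0, 0, pair(pair(0, c), c)), c)), 0))   [R1 at 3.1.1]
2. m(0, 0, pair(m(pair(pair(b, c), pair(0, 0)), 0, pair(m(0, 0, pair(pair(0, c), c)), c)), 0))  →  m(0, 0, pair(m(pair(pair(b, c), pair(0, 0)), 0, pair(pair(0, c), c)), 0))   [R1 at 3.1.3.1]
3. m(0, 0, pair(m(pair(pair(b, c), pair(0, 0)), 0, pair(pair(0, c), c)), 0))  →  m(0, 0, pair(pair(0, c), 0))   [R1 at 3.1]
4. m(0, 0, pair(pair(0, c), 0))  →  pair(0, 0)   [R1 at ε]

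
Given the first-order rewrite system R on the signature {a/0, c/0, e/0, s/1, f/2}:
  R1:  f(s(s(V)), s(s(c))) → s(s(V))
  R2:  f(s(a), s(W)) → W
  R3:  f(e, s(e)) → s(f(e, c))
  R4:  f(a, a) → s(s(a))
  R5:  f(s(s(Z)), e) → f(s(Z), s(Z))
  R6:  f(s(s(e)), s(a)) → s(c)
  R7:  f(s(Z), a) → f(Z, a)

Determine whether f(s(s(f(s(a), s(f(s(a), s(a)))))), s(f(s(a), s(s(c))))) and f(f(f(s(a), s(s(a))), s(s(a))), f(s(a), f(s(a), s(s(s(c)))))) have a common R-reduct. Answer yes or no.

no — NF(t₁) = s(s(a)), NF(t₂) = c

Reduce t₁ = f(s(s(f(s(a), s(f(s(a), s(a)))))), s(f(s(a), s(s(c))))):
1. f(s(s(f(s(a), s(f(s(a), s(a)))))), s(f(s(a), s(s(c)))))  →  f(s(s(f(s(a), s(a)))), s(f(s(a), s(s(c)))))   [R2 at 1.1.1]
2. f(s(s(f(s(a), s(a)))), s(f(s(a), s(s(c)))))  →  f(s(s(a)), s(f(s(a), s(s(c)))))   [R2 at 1.1.1]
3. f(s(s(a)), s(f(s(a), s(s(c)))))  →  f(s(s(a)), s(s(c)))   [R2 at 2.1]
4. f(s(s(a)), s(s(c)))  →  s(s(a))   [R1 at ε]

Reduce t₂ = f(f(f(s(a), s(s(a))), s(s(a))), f(s(a), f(s(a), s(s(s(c)))))):
1. f(f(f(s(a), s(s(a))), s(s(a))), f(s(a), f(s(a), s(s(s(c))))))  →  f(f(s(a), s(s(a))), f(s(a), f(s(a), s(s(s(c))))))   [R2 at 1.1]
2. f(f(s(a), s(s(a))), f(s(a), f(s(a), s(s(s(c))))))  →  f(s(a), f(s(a), f(s(a), s(s(s(c))))))   [R2 at 1]
3. f(s(a), f(s(a), f(s(a), s(s(s(c))))))  →  f(s(a), f(s(a), s(s(c))))   [R2 at 2.2]
4. f(s(a), f(s(a), s(s(c))))  →  f(s(a), s(c))   [R2 at 2]
5. f(s(a), s(c))  →  c   [R2 at ε]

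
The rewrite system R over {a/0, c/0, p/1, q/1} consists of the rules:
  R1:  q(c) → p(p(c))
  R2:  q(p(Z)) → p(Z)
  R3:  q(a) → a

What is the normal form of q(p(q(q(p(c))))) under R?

1. q(p(q(q(p(c)))))  →  p(q(q(p(c))))   [R2 at ε]
2. p(q(q(p(c))))  →  p(q(p(c)))   [R2 at 1.1]
3. p(q(p(c)))  →  p(p(c))   [R2 at 1]

p(p(c))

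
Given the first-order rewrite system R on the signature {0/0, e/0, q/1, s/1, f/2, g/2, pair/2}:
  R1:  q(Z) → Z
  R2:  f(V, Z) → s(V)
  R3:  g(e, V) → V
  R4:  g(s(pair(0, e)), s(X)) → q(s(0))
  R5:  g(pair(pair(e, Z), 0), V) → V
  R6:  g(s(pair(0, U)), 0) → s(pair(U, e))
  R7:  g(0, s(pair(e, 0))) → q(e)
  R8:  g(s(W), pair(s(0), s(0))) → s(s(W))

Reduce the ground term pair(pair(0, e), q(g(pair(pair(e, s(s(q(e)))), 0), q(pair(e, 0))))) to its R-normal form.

pair(pair(0, e), pair(e, 0))

1. pair(pair(0, e), q(g(pair(pair(e, s(s(q(e)))), 0), q(pair(e, 0)))))  →  pair(pair(0, e), g(pair(pair(e, s(s(q(e)))), 0), q(pair(e, 0))))   [R1 at 2]
2. pair(pair(0, e), g(pair(pair(e, s(s(q(e)))), 0), q(pair(e, 0))))  →  pair(pair(0, e), q(pair(e, 0)))   [R5 at 2]
3. pair(pair(0, e), q(pair(e, 0)))  →  pair(pair(0, e), pair(e, 0))   [R1 at 2]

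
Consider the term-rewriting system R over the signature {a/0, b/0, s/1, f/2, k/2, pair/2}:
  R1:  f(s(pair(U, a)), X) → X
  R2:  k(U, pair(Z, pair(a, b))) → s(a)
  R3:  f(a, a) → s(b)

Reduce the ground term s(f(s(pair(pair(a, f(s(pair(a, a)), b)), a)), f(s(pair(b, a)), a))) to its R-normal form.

s(a)

1. s(f(s(pair(pair(a, f(s(pair(a, a)), b)), a)), f(s(pair(b, a)), a)))  →  s(f(s(pair(b, a)), a))   [R1 at 1]
2. s(f(s(pair(b, a)), a))  →  s(a)   [R1 at 1]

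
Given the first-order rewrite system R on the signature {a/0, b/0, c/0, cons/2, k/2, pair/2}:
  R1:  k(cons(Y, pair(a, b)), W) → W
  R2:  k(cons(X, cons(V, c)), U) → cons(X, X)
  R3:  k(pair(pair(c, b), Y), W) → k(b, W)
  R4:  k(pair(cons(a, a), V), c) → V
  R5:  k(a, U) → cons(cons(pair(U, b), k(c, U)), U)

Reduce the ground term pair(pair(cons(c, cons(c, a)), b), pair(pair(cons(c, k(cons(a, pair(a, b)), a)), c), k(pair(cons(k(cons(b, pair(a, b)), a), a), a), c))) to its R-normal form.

pair(pair(cons(c, cons(c, a)), b), pair(pair(cons(c, a), c), a))

1. pair(pair(cons(c, cons(c, a)), b), pair(pair(cons(c, k(cons(a, pair(a, b)), a)), c), k(pair(cons(k(cons(b, pair(a, b)), a), a), a), c)))  →  pair(pair(cons(c, cons(c, a)), b), pair(pair(cons(c, a), c), k(pair(cons(k(cons(b, pair(a, b)), a), a), a), c)))   [R1 at 2.1.1.2]
2. pair(pair(cons(c, cons(c, a)), b), pair(pair(cons(c, a), c), k(pair(cons(k(cons(b, pair(a, b)), a), a), a), c)))  →  pair(pair(cons(c, cons(c, a)), b), pair(pair(cons(c, a), c), k(pair(cons(a, a), a), c)))   [R1 at 2.2.1.1.1]
3. pair(pair(cons(c, cons(c, a)), b), pair(pair(cons(c, a), c), k(pair(cons(a, a), a), c)))  →  pair(pair(cons(c, cons(c, a)), b), pair(pair(cons(c, a), c), a))   [R4 at 2.2]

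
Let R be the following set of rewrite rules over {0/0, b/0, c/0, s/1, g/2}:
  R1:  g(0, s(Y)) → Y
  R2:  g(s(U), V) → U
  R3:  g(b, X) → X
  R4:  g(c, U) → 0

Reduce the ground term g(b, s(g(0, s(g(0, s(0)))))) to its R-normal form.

s(0)

1. g(b, s(g(0, s(g(0, s(0))))))  →  s(g(0, s(g(0, s(0)))))   [R3 at ε]
2. s(g(0, s(g(0, s(0)))))  →  s(g(0, s(0)))   [R1 at 1]
3. s(g(0, s(0)))  →  s(0)   [R1 at 1]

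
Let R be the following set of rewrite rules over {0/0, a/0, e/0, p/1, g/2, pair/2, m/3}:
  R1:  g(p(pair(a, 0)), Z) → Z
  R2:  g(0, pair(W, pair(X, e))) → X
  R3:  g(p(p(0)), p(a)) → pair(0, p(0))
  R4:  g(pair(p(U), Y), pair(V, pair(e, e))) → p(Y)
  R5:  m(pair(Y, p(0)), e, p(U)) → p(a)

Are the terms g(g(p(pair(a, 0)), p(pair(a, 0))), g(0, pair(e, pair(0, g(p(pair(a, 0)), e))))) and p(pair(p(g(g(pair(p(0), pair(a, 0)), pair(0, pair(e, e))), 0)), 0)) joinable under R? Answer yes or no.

no — NF(t₁) = 0, NF(t₂) = p(pair(p(0), 0))

Reduce t₁ = g(g(p(pair(a, 0)), p(pair(a, 0))), g(0, pair(e, pair(0, g(p(pair(a, 0)), e))))):
1. g(g(p(pair(a, 0)), p(pair(a, 0))), g(0, pair(e, pair(0, g(p(pair(a, 0)), e)))))  →  g(p(pair(a, 0)), g(0, pair(e, pair(0, g(p(pair(a, 0)), e)))))   [R1 at 1]
2. g(p(pair(a, 0)), g(0, pair(e, pair(0, g(p(pair(a, 0)), e)))))  →  g(0, pair(e, pair(0, g(p(pair(a, 0)), e))))   [R1 at ε]
3. g(0, pair(e, pair(0, g(p(pair(a, 0)), e))))  →  g(0, pair(e, pair(0, e)))   [R1 at 2.2.2]
4. g(0, pair(e, pair(0, e)))  →  0   [R2 at ε]

Reduce t₂ = p(pair(p(g(g(pair(p(0), pair(a, 0)), pair(0, pair(e, e))), 0)), 0)):
1. p(pair(p(g(g(pair(p(0), pair(a, 0)), pair(0, pair(e, e))), 0)), 0))  →  p(pair(p(g(p(pair(a, 0)), 0)), 0))   [R4 at 1.1.1.1]
2. p(pair(p(g(p(pair(a, 0)), 0)), 0))  →  p(pair(p(0), 0))   [R1 at 1.1.1]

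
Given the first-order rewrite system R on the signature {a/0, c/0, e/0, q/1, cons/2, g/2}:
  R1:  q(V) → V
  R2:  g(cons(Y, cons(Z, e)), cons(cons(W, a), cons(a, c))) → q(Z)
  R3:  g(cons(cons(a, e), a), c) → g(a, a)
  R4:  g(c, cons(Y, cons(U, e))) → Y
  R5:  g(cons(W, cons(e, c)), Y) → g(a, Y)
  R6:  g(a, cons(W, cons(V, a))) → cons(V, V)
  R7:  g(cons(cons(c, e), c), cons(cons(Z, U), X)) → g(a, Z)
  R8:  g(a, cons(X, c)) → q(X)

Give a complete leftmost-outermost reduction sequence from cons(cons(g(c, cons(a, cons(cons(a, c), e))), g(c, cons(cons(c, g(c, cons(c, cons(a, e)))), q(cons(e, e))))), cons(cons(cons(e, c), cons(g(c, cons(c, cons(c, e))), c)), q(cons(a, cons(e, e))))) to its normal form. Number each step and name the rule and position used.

1. cons(cons(g(c, cons(a, cons(cons(a, c), e))), g(c, cons(cons(c, g(c, cons(c, cons(a, e)))), q(cons(e, e))))), cons(cons(cons(e, c), cons(g(c, cons(c, cons(c, e))), c)), q(cons(a, cons(e, e)))))  →  cons(cons(a, g(c, cons(cons(c, g(c, cons(c, cons(a, e)))), q(cons(e, e))))), cons(cons(cons(e, c), cons(g(c, cons(c, cons(c, e))), c)), q(cons(a, cons(e, e)))))   [R4 at 1.1]
2. cons(cons(a, g(c, cons(cons(c, g(c, cons(c, cons(a, e)))), q(cons(e, e))))), cons(cons(cons(e, c), cons(g(c, cons(c, cons(c, e))), c)), q(cons(a, cons(e, e)))))  →  cons(cons(a, g(c, cons(cons(c, c), q(cons(e, e))))), cons(cons(cons(e, c), cons(g(c, cons(c, cons(c, e))), c)), q(cons(a, cons(e, e)))))   [R4 at 1.2.2.1.2]
3. cons(cons(a, g(c, cons(cons(c, c), q(cons(e, e))))), cons(cons(cons(e, c), cons(g(c, cons(c, cons(c, e))), c)), q(cons(a, cons(e, e)))))  →  cons(cons(a, g(c, cons(cons(c, c), cons(e, e)))), cons(cons(cons(e, c), cons(g(c, cons(c, cons(c, e))), c)), q(cons(a, cons(e, e)))))   [R1 at 1.2.2.2]
4. cons(cons(a, g(c, cons(cons(c, c), cons(e, e)))), cons(cons(cons(e, c), cons(g(c, cons(c, cons(c, e))), c)), q(cons(a, cons(e, e)))))  →  cons(cons(a, cons(c, c)), cons(cons(cons(e, c), cons(g(c, cons(c, cons(c, e))), c)), q(cons(a, cons(e, e)))))   [R4 at 1.2]
5. cons(cons(a, cons(c, c)), cons(cons(cons(e, c), cons(g(c, cons(c, cons(c, e))), c)), q(cons(a, cons(e, e)))))  →  cons(cons(a, cons(c, c)), cons(cons(cons(e, c), cons(c, c)), q(cons(a, cons(e, e)))))   [R4 at 2.1.2.1]
6. cons(cons(a, cons(c, c)), cons(cons(cons(e, c), cons(c, c)), q(cons(a, cons(e, e)))))  →  cons(cons(a, cons(c, c)), cons(cons(cons(e, c), cons(c, c)), cons(a, cons(e, e))))   [R1 at 2.2]

cons(cons(a, cons(c, c)), cons(cons(cons(e, c), cons(c, c)), cons(a, cons(e, e))))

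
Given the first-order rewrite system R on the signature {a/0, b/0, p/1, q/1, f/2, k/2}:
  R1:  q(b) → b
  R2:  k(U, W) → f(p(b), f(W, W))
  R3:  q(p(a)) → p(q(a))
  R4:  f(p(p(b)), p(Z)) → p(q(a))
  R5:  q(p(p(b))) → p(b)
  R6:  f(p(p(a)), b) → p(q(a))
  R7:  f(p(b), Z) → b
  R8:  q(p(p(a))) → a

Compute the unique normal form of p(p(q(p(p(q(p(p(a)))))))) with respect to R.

p(p(a))

1. p(p(q(p(p(q(p(p(a))))))))  →  p(p(q(p(p(a)))))   [R8 at 1.1.1.1.1]
2. p(p(q(p(p(a)))))  →  p(p(a))   [R8 at 1.1]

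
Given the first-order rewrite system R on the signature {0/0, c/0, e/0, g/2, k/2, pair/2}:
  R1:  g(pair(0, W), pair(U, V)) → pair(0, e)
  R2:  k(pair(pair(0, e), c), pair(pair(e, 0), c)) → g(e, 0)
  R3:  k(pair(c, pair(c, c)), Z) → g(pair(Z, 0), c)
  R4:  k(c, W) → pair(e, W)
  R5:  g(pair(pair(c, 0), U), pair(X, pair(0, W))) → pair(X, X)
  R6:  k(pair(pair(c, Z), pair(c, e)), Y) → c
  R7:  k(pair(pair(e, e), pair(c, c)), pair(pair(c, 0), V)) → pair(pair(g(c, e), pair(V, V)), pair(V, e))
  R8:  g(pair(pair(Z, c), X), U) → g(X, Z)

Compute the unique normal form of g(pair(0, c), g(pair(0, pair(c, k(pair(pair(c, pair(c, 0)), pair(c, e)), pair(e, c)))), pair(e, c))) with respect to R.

1. g(pair(0, c), g(pair(0, pair(c, k(pair(pair(c, pair(c, 0)), pair(c, e)), pair(e, c)))), pair(e, c)))  →  g(pair(0, c), pair(0, e))   [R1 at 2]
2. g(pair(0, c), pair(0, e))  →  pair(0, e)   [R1 at ε]

pair(0, e)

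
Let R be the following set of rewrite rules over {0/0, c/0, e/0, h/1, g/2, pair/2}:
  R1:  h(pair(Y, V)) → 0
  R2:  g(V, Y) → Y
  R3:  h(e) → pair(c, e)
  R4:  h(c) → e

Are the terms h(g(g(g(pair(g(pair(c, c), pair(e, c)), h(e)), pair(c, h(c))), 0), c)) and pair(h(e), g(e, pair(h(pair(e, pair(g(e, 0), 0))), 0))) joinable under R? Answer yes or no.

Reduce t₁ = h(g(g(g(pair(g(pair(c, c), pair(e, c)), h(e)), pair(c, h(c))), 0), c)):
1. h(g(g(g(pair(g(pair(c, c), pair(e, c)), h(e)), pair(c, h(c))), 0), c))  →  h(c)   [R2 at 1]
2. h(c)  →  e   [R4 at ε]

Reduce t₂ = pair(h(e), g(e, pair(h(pair(e, pair(g(e, 0), 0))), 0))):
1. pair(h(e), g(e, pair(h(pair(e, pair(g(e, 0), 0))), 0)))  →  pair(pair(c, e), g(e, pair(h(pair(e, pair(g(e, 0), 0))), 0)))   [R3 at 1]
2. pair(pair(c, e), g(e, pair(h(pair(e, pair(g(e, 0), 0))), 0)))  →  pair(pair(c, e), pair(h(pair(e, pair(g(e, 0), 0))), 0))   [R2 at 2]
3. pair(pair(c, e), pair(h(pair(e, pair(g(e, 0), 0))), 0))  →  pair(pair(c, e), pair(0, 0))   [R1 at 2.1]

no — NF(t₁) = e, NF(t₂) = pair(pair(c, e), pair(0, 0))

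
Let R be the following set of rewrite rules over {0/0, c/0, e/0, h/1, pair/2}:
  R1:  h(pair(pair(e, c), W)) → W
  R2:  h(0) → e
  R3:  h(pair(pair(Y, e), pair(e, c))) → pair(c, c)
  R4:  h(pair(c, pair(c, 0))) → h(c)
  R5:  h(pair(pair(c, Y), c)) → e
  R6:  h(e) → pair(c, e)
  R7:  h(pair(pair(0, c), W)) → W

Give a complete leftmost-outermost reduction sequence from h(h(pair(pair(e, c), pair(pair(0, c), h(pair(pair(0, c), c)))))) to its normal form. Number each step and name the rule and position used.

c

1. h(h(pair(pair(e, c), pair(pair(0, c), h(pair(pair(0, c), c))))))  →  h(pair(pair(0, c), h(pair(pair(0, c), c))))   [R1 at 1]
2. h(pair(pair(0, c), h(pair(pair(0, c), c))))  →  h(pair(pair(0, c), c))   [R7 at ε]
3. h(pair(pair(0, c), c))  →  c   [R7 at ε]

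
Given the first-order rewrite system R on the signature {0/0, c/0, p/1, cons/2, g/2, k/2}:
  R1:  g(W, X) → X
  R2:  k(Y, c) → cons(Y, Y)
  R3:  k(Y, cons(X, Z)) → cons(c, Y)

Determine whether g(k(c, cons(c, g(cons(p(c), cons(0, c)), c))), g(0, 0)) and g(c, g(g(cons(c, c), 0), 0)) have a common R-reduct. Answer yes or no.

Reduce t₁ = g(k(c, cons(c, g(cons(p(c), cons(0, c)), c))), g(0, 0)):
1. g(k(c, cons(c, g(cons(p(c), cons(0, c)), c))), g(0, 0))  →  g(0, 0)   [R1 at ε]
2. g(0, 0)  →  0   [R1 at ε]

Reduce t₂ = g(c, g(g(cons(c, c), 0), 0)):
1. g(c, g(g(cons(c, c), 0), 0))  →  g(g(cons(c, c), 0), 0)   [R1 at ε]
2. g(g(cons(c, c), 0), 0)  →  0   [R1 at ε]

yes — NF(t₁) = 0, NF(t₂) = 0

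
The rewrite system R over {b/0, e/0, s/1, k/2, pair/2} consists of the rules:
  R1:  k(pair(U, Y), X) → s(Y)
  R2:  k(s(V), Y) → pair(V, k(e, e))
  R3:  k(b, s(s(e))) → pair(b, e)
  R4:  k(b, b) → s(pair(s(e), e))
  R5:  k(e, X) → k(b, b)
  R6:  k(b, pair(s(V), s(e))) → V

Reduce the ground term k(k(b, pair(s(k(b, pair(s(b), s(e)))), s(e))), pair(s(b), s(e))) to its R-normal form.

b

1. k(k(b, pair(s(k(b, pair(s(b), s(e)))), s(e))), pair(s(b), s(e)))  →  k(k(b, pair(s(b), s(e))), pair(s(b), s(e)))   [R6 at 1]
2. k(k(b, pair(s(b), s(e))), pair(s(b), s(e)))  →  k(b, pair(s(b), s(e)))   [R6 at 1]
3. k(b, pair(s(b), s(e)))  →  b   [R6 at ε]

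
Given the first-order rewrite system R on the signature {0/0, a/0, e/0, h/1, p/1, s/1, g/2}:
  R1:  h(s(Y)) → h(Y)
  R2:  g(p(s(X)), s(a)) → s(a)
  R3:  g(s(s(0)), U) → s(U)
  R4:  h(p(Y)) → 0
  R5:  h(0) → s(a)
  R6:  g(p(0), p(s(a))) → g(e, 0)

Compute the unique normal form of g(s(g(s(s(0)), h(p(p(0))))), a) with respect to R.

1. g(s(g(s(s(0)), h(p(p(0))))), a)  →  g(s(s(h(p(p(0))))), a)   [R3 at 1.1]
2. g(s(s(h(p(p(0))))), a)  →  g(s(s(0)), a)   [R4 at 1.1.1]
3. g(s(s(0)), a)  →  s(a)   [R3 at ε]

s(a)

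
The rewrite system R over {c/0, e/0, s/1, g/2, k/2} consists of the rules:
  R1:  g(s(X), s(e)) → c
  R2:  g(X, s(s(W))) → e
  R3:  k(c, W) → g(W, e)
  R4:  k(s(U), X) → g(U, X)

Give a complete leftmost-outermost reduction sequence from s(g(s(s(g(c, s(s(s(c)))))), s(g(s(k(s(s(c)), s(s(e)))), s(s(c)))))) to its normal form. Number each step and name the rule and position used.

s(c)

1. s(g(s(s(g(c, s(s(s(c)))))), s(g(s(k(s(s(c)), s(s(e)))), s(s(c))))))  →  s(g(s(s(e)), s(g(s(k(s(s(c)), s(s(e)))), s(s(c))))))   [R2 at 1.1.1.1]
2. s(g(s(s(e)), s(g(s(k(s(s(c)), s(s(e)))), s(s(c))))))  →  s(g(s(s(e)), s(e)))   [R2 at 1.2.1]
3. s(g(s(s(e)), s(e)))  →  s(c)   [R1 at 1]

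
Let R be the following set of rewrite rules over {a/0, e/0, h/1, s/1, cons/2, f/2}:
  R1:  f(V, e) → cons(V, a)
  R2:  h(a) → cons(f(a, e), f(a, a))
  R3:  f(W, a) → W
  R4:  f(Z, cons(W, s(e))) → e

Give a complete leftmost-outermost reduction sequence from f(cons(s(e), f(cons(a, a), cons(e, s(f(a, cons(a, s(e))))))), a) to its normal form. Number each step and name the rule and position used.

cons(s(e), e)

1. f(cons(s(e), f(cons(a, a), cons(e, s(f(a, cons(a, s(e))))))), a)  →  cons(s(e), f(cons(a, a), cons(e, s(f(a, cons(a, s(e)))))))   [R3 at ε]
2. cons(s(e), f(cons(a, a), cons(e, s(f(a, cons(a, s(e)))))))  →  cons(s(e), f(cons(a, a), cons(e, s(e))))   [R4 at 2.2.2.1]
3. cons(s(e), f(cons(a, a), cons(e, s(e))))  →  cons(s(e), e)   [R4 at 2]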